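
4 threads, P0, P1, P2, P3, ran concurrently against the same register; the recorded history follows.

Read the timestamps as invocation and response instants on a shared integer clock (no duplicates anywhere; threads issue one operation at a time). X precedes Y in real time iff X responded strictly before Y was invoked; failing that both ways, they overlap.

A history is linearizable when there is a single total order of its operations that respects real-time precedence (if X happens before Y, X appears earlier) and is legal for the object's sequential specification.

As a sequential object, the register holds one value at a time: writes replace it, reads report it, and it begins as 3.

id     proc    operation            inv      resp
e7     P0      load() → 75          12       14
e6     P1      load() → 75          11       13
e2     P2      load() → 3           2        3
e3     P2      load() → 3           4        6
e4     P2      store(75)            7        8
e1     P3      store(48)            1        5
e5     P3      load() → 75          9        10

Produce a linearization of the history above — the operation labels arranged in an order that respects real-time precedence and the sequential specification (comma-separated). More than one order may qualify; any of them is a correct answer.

1. e2 load() → 3, leaving value 3
2. e3 load() → 3, leaving value 3
3. e1 store(48), leaving value 48
4. e4 store(75), leaving value 75
5. e5 load() → 75, leaving value 75
6. e6 load() → 75, leaving value 75
7. e7 load() → 75, leaving value 75

e2, e3, e1, e4, e5, e6, e7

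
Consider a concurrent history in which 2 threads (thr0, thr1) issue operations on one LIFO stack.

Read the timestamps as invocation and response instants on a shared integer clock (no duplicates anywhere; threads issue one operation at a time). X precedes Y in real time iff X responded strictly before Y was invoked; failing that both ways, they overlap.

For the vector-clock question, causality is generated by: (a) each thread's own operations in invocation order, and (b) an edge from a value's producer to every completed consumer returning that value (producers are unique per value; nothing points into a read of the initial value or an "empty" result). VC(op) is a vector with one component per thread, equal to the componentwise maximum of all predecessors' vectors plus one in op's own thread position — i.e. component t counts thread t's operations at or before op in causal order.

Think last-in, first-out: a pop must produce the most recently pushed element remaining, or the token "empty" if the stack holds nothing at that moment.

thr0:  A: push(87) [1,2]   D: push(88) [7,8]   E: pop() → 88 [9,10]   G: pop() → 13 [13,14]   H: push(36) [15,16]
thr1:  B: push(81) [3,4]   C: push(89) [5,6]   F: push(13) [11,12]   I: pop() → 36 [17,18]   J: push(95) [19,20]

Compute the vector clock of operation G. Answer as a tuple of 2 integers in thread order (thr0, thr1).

(4, 3)

VC(B, invoked at 3): no causal predecessors; +1 on thr1 → (0, 1)
VC(A, invoked at 1): no causal predecessors; +1 on thr0 → (1, 0)
invoked at 5, C merges VC(B)=(0, 1) and bumps thr1's slot → (0, 2)
invoked at 7, D merges VC(A)=(1, 0) and bumps thr0's slot → (2, 0)
invoked at 11, F merges VC(C)=(0, 2) and bumps thr1's slot → (0, 3)
invoked at 9, E merges VC(D)=(2, 0) and bumps thr0's slot → (3, 0)
invoked at 13, G merges VC(E)=(3, 0), VC(F)=(0, 3) and bumps thr0's slot → (4, 3)
invoked at 15, H merges VC(G)=(4, 3) and bumps thr0's slot → (5, 3)
invoked at 17, I merges VC(F)=(0, 3), VC(H)=(5, 3) and bumps thr1's slot → (5, 4)
invoked at 19, J merges VC(I)=(5, 4) and bumps thr1's slot → (5, 5)
target: VC(G) = (4, 3)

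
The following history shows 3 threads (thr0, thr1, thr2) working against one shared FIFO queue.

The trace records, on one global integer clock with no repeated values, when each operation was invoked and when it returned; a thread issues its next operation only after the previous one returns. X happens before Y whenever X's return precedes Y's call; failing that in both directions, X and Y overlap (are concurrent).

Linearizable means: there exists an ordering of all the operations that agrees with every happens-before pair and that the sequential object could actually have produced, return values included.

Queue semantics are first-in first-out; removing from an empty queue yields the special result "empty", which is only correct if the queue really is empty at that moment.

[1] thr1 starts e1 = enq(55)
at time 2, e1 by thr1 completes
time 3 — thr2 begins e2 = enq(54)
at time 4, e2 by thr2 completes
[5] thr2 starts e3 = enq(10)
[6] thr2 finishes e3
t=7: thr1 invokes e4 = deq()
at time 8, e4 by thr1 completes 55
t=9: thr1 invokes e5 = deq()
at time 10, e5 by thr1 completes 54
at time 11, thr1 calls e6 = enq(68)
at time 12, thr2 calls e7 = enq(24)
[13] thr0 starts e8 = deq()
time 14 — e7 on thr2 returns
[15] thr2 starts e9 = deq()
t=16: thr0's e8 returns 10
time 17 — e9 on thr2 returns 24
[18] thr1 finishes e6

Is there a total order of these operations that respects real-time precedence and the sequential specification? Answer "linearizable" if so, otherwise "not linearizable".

one valid linearization: e1, e2, e3, e4, e5, e7, e6, e8, e9
1. e1 enq(55), leaving queue <55>
2. e2 enq(54), leaving queue <55,54>
3. e3 enq(10), leaving queue <55,54,10>
4. e4 deq() → 55, leaving queue <54,10>
5. e5 deq() → 54, leaving queue <10>
6. e7 enq(24), leaving queue <10,24>
7. e6 enq(68), leaving queue <10,24,68>
8. e8 deq() → 10, leaving queue <24,68>
9. e9 deq() → 24, leaving queue <68>

linearizable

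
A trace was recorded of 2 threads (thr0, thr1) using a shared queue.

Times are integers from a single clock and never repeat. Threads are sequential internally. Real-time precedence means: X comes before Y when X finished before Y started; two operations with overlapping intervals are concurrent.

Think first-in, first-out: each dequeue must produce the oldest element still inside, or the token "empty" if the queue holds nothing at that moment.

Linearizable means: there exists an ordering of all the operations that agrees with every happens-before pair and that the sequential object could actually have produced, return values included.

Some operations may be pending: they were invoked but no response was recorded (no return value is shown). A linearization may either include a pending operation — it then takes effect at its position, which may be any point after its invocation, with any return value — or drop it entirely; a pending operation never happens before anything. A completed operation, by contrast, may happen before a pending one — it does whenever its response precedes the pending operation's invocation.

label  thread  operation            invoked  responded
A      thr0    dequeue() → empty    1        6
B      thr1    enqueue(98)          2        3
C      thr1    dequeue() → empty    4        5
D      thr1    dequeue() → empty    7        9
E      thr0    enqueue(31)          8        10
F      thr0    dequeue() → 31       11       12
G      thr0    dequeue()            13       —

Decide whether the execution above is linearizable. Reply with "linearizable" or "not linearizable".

prefix check: 1..5 passes, 1..6 fails once A's time-6 response joins
real-time-consistent orders of the 3 completed operations: 3 — all fail the queue replay
one such order, A, B, C, breaks at step 3 where C dequeue() → empty is illegal
one such order, B, A, C, breaks at step 2 where A dequeue() → empty is illegal

not linearizable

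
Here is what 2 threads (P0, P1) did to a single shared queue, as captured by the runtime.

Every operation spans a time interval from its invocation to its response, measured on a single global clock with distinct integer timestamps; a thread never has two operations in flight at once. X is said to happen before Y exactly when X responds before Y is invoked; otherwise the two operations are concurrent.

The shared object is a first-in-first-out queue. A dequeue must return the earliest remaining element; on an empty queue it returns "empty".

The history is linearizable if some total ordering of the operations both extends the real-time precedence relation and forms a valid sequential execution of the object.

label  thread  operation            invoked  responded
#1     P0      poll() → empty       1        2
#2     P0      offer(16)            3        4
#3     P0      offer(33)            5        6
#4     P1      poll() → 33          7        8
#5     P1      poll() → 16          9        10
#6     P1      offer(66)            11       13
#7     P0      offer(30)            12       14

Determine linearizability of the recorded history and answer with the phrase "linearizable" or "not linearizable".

through event 7 a valid linearization exists; event 8 (#4 responding at time 8) ends that
one real-time candidate order over the 4 completed operations — the queue replay rejects it
for example #1, #2, #3, #4 fails at step 4: #4 poll() → 33 is not legal there

not linearizable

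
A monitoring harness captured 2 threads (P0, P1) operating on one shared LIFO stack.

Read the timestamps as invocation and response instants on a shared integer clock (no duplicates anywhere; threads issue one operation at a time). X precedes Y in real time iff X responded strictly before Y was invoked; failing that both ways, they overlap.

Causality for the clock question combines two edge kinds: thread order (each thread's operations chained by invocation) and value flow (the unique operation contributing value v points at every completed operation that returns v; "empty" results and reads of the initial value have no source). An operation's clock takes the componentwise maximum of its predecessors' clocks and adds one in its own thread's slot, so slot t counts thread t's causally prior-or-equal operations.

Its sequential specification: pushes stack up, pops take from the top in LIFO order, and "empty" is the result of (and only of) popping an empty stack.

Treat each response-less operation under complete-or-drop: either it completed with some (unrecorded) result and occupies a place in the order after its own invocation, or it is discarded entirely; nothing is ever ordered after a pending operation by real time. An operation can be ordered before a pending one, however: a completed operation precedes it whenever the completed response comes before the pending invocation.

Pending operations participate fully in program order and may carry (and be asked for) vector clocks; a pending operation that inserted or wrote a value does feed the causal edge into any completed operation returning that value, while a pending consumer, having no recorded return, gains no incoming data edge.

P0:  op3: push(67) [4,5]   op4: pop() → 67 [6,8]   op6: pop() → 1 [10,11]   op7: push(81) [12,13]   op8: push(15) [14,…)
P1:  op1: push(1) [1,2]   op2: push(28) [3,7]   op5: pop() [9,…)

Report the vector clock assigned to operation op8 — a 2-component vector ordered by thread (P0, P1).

(5, 1)

op1 (invocation 1): nothing precedes it; P1's component alone gives (0, 1)
op3 (invocation 4): nothing precedes it; P0's component alone gives (1, 0)
op2, invoked 3, takes VC(op1)=(0, 1) under max, adds 1 for P1 → (0, 2)
op4, invoked 6, takes VC(op3)=(1, 0) under max, adds 1 for P0 → (2, 0)
op5, invoked 9, takes VC(op2)=(0, 2) under max, adds 1 for P1 → (0, 3)
op6, invoked 10, takes VC(op1)=(0, 1), VC(op4)=(2, 0) under max, adds 1 for P0 → (3, 1)
op7, invoked 12, takes VC(op6)=(3, 1) under max, adds 1 for P0 → (4, 1)
op8, invoked 14, takes VC(op7)=(4, 1) under max, adds 1 for P0 → (5, 1)
target: VC(op8) = (5, 1)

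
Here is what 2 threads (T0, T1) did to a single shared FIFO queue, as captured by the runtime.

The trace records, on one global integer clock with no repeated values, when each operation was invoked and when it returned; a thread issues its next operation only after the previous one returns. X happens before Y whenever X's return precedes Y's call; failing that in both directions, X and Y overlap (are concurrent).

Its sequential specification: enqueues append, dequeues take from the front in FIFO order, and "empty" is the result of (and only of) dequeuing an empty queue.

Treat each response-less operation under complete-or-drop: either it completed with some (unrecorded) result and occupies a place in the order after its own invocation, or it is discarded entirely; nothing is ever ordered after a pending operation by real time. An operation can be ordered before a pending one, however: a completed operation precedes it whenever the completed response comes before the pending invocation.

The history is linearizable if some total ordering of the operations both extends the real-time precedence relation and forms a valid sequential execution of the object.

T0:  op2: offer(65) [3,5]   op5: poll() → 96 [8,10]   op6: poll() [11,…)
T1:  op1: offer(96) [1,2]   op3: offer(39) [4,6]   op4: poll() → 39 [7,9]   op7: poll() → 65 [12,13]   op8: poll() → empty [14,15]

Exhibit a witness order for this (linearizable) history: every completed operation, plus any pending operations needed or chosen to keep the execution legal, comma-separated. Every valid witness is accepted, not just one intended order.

1. op1 offer(96), leaving queue <96>
2. op3 offer(39), leaving queue <96,39>
3. op2 offer(65), leaving queue <96,39,65>
4. op5 poll() → 96, leaving queue <39,65>
5. op4 poll() → 39, leaving queue <65>
6. op7 poll() → 65, leaving queue <>
7. op6 poll() (pending, included), leaving queue <>
8. op8 poll() → empty, leaving queue <>

op1, op3, op2, op5, op4, op7, op6, op8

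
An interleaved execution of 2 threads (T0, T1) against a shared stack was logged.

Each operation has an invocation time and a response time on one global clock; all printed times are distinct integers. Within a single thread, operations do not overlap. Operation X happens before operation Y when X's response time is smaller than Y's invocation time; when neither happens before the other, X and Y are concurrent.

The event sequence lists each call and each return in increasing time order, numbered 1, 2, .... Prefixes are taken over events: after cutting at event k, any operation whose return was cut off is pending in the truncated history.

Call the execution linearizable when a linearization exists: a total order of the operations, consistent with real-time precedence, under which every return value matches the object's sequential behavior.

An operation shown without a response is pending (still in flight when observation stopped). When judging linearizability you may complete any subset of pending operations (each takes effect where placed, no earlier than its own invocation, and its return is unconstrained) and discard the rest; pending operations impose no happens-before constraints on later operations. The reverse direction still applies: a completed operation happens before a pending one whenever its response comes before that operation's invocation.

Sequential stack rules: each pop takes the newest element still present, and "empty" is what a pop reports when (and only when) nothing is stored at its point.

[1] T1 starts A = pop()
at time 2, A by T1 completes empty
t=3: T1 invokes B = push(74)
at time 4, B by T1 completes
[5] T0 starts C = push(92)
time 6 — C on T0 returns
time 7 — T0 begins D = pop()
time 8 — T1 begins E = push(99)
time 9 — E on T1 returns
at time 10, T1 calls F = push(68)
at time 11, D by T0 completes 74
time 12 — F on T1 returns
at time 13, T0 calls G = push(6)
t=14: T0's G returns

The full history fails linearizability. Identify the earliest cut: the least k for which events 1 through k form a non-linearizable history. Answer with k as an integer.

events 1..10 are linearizable, e.g. via A, B, C, D, E:
after step 1 (A pop() → empty): stack <>
after step 2 (B push(74)): stack <74>
after step 3 (C push(92)): stack <74,92>
after step 4 (D pop() (pending, included)): stack <74>
after step 5 (E push(99)): stack <74,99>
at event 11 (D's time-11 response) nothing linearizes any more
every completion of the 1 pending operation (F) was checked; none linearizes
one such order, A, B, C, D, E (pending dropped), breaks at step 4 where D pop() → 74 is illegal
one such order, A, B, C, E, D (pending dropped), breaks at step 5 where D pop() → 74 is illegal

11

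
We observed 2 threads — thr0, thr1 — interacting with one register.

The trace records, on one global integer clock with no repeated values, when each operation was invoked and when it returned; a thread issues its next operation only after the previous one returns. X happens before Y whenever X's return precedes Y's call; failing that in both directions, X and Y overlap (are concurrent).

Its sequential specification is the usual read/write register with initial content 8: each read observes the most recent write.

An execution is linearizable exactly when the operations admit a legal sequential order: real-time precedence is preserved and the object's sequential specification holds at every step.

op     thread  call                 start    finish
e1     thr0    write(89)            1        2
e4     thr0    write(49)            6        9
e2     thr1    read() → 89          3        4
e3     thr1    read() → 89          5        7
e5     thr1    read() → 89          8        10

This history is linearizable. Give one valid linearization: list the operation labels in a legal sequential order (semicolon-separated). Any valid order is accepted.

1. e1 write(89), leaving value 89
2. e2 read() → 89, leaving value 89
3. e3 read() → 89, leaving value 89
4. e5 read() → 89, leaving value 89
5. e4 write(49), leaving value 49

e1; e2; e3; e5; e4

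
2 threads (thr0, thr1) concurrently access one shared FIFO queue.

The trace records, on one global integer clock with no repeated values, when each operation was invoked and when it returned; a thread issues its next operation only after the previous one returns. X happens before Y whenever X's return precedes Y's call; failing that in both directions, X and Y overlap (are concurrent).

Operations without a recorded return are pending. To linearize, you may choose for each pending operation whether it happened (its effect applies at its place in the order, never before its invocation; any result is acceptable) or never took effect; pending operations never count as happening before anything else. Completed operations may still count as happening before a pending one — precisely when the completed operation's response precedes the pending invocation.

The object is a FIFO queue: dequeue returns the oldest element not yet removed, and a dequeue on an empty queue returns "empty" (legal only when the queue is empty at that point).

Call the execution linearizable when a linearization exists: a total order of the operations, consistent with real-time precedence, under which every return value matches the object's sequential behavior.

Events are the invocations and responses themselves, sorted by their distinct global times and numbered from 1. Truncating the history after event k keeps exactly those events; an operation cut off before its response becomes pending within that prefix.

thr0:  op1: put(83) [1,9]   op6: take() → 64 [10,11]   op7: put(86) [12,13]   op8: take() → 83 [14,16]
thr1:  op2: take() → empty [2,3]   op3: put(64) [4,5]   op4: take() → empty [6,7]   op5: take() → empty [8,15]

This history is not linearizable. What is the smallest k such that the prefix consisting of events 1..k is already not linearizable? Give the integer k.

7

events 1..6 are still linearizable — one witness is op2, op1, op3:
1. op2 take() → empty, leaving queue <>
2. op1 put(83) (pending, included), leaving queue <83>
3. op3 put(64), leaving queue <83,64>
once event 7 joins (op4's response, time 7), exhaustive search finds no witness
no completion choice of the 1 pending operation (op1) rescues it — every subset was tried
take op2, op3, op4 (pending dropped): step 3 already fails, because op4 take() → empty cannot occur there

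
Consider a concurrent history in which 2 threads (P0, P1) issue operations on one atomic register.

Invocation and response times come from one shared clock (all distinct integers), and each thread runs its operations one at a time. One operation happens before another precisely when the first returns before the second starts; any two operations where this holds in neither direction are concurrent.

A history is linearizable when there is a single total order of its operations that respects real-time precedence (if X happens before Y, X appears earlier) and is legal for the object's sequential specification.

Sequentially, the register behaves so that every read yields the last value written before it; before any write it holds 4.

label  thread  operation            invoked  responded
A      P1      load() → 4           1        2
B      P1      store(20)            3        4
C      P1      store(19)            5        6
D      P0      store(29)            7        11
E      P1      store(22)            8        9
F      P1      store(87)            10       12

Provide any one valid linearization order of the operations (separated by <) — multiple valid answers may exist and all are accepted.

A < B < C < D < E < F

step 1: A load() → 4 — value 4
step 2: B store(20) — value 20
step 3: C store(19) — value 19
step 4: D store(29) — value 29
step 5: E store(22) — value 22
step 6: F store(87) — value 87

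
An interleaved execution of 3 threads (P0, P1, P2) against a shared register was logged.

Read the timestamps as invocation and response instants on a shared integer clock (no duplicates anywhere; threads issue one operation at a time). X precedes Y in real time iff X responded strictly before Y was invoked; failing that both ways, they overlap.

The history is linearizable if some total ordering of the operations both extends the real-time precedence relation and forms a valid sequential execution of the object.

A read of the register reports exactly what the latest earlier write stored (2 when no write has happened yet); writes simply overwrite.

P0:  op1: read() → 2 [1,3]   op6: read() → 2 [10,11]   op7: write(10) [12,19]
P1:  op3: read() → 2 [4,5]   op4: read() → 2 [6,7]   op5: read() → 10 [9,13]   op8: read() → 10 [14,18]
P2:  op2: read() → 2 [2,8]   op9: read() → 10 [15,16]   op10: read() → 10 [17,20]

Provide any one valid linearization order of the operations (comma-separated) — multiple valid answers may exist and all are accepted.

op1, op2, op3, op4, op6, op7, op5, op8, op9, op10

after step 1 (op1 read() → 2): value 2
after step 2 (op2 read() → 2): value 2
after step 3 (op3 read() → 2): value 2
after step 4 (op4 read() → 2): value 2
after step 5 (op6 read() → 2): value 2
after step 6 (op7 write(10)): value 10
after step 7 (op5 read() → 10): value 10
after step 8 (op8 read() → 10): value 10
after step 9 (op9 read() → 10): value 10
after step 10 (op10 read() → 10): value 10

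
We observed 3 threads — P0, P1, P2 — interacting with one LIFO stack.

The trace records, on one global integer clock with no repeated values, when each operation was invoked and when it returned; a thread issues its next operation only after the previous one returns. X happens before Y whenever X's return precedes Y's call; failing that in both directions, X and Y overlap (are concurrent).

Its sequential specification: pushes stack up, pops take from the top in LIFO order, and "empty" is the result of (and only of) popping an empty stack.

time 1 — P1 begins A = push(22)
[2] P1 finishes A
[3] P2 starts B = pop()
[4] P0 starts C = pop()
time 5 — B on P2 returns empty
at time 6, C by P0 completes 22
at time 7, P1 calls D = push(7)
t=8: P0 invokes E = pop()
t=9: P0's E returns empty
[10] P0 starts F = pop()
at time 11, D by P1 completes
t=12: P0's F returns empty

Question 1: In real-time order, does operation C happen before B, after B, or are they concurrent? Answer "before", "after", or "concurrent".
concurrent

C spans [4,6], B spans [3,5]
the intervals overlap in both directions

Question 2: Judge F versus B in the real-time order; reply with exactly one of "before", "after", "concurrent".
after

F spans [10,12], B spans [3,5]
resp(B)=5 < inv(F)=10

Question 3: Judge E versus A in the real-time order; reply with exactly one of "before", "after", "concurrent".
after

E spans [8,9], A spans [1,2]
resp(A)=2 < inv(E)=8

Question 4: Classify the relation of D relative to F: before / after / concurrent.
concurrent

D spans [7,11], F spans [10,12]
the intervals overlap in both directions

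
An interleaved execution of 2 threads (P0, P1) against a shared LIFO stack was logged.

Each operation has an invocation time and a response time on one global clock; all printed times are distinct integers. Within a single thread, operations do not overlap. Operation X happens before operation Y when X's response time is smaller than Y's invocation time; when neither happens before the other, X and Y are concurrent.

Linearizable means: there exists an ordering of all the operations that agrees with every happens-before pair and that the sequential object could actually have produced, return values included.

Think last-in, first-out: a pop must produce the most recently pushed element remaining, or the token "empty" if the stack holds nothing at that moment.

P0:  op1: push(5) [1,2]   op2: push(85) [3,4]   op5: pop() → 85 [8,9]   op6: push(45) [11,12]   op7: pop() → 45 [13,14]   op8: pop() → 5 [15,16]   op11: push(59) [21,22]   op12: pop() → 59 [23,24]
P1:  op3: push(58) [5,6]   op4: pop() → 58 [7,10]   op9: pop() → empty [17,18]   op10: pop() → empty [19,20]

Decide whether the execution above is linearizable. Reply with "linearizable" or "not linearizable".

one valid linearization: op1, op2, op3, op4, op5, op6, op7, op8, op9, op10, op11, op12
1. op1 push(5), leaving stack <5>
2. op2 push(85), leaving stack <5,85>
3. op3 push(58), leaving stack <5,85,58>
4. op4 pop() → 58, leaving stack <5,85>
5. op5 pop() → 85, leaving stack <5>
6. op6 push(45), leaving stack <5,45>
7. op7 pop() → 45, leaving stack <5>
8. op8 pop() → 5, leaving stack <>
9. op9 pop() → empty, leaving stack <>
10. op10 pop() → empty, leaving stack <>
11. op11 push(59), leaving stack <59>
12. op12 pop() → 59, leaving stack <>

linearizable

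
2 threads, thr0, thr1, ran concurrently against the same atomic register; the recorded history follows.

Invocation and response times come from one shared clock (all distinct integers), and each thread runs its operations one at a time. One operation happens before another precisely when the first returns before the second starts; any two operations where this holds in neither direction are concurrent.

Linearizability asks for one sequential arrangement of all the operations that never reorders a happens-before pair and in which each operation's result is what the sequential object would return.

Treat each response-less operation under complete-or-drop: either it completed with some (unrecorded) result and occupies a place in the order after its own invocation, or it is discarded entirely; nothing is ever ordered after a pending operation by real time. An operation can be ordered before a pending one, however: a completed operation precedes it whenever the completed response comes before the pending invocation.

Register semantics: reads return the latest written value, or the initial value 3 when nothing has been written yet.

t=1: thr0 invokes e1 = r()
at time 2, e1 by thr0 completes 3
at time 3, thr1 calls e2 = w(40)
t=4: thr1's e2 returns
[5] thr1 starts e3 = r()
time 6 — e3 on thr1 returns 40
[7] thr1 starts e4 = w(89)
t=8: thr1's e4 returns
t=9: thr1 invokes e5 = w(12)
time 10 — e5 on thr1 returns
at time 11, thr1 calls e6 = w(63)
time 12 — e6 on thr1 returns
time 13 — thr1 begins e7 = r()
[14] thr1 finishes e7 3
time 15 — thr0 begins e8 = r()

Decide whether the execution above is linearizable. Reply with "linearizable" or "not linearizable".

not linearizable

the violation lands at event 14, e7's response at time 14: events 1..13 linearize, events 1..14 do not
the completed operations (7 total) allow one real-time order; the atomic register replay rejects it
sample order e1, e2, e3, e4, e5, e6, e7 stalls at step 7 — e7 r() → 3 has no legal effect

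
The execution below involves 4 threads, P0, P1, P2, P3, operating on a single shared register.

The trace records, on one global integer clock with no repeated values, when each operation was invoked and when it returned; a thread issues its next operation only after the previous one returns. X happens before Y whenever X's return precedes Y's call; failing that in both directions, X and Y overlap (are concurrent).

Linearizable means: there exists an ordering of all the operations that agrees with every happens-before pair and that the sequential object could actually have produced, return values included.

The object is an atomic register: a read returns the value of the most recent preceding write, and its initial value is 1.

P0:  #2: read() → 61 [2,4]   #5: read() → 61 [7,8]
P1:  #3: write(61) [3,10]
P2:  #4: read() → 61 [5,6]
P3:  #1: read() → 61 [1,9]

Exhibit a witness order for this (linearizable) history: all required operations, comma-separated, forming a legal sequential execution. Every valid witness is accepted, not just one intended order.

after step 1 (#3 write(61)): value 61
after step 2 (#1 read() → 61): value 61
after step 3 (#2 read() → 61): value 61
after step 4 (#4 read() → 61): value 61
after step 5 (#5 read() → 61): value 61

#3, #1, #2, #4, #5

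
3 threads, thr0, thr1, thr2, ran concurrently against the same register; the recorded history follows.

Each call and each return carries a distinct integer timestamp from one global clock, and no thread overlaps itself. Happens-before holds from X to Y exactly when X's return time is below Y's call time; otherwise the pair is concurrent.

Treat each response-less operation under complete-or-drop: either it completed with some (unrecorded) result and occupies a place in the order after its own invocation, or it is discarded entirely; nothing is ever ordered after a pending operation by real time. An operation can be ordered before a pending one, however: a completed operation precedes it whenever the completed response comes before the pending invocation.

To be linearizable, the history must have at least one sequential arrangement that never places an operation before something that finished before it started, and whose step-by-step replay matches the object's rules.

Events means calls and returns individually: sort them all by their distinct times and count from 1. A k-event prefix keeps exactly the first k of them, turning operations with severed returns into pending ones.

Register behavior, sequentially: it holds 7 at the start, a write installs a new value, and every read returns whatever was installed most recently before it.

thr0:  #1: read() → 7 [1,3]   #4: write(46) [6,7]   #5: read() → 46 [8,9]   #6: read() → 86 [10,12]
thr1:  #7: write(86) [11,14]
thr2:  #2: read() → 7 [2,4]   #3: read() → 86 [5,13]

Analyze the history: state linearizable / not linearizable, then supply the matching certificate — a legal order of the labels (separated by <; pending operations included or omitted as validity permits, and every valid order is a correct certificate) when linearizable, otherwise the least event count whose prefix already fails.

linearizable — witness: #1 < #2 < #4 < #5 < #7 < #3 < #6

after step 1 (#1 read() → 7): value 7
after step 2 (#2 read() → 7): value 7
after step 3 (#4 write(46)): value 46
after step 4 (#5 read() → 46): value 46
after step 5 (#7 write(86)): value 86
after step 6 (#3 read() → 86): value 86
after step 7 (#6 read() → 86): value 86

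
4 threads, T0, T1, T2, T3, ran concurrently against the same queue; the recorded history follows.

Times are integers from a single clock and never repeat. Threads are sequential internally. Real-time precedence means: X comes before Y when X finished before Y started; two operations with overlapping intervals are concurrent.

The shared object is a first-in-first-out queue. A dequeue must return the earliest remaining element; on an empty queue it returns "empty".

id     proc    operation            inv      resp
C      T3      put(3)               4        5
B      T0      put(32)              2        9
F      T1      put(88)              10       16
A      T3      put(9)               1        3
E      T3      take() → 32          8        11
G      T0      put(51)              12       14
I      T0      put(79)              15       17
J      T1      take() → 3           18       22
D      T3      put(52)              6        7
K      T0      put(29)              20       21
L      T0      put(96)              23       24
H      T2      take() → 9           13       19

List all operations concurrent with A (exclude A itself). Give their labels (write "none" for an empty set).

B

overlap test against A [1,3]: concurrent iff the interval meets 1..3
B [2,9]: concurrent
C [4,5]: after
D [6,7]: after
E [8,11]: after
F [10,16]: after
G [12,14]: after
H [13,19]: after
I [15,17]: after
J [18,22]: after
K [20,21]: after
L [23,24]: after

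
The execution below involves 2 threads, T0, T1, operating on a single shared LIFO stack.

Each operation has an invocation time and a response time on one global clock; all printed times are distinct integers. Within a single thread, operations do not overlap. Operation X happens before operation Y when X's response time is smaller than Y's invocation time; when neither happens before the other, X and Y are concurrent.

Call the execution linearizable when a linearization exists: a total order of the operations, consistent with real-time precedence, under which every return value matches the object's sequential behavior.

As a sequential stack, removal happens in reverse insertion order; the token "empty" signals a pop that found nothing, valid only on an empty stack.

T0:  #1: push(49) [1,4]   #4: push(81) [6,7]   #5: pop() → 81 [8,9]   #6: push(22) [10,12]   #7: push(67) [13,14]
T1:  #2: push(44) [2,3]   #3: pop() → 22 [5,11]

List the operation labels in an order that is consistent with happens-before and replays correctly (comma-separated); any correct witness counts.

#1, #2, #4, #5, #6, #3, #7

after step 1 (#1 push(49)): stack <49>
after step 2 (#2 push(44)): stack <49,44>
after step 3 (#4 push(81)): stack <49,44,81>
after step 4 (#5 pop() → 81): stack <49,44>
after step 5 (#6 push(22)): stack <49,44,22>
after step 6 (#3 pop() → 22): stack <49,44>
after step 7 (#7 push(67)): stack <49,44,67>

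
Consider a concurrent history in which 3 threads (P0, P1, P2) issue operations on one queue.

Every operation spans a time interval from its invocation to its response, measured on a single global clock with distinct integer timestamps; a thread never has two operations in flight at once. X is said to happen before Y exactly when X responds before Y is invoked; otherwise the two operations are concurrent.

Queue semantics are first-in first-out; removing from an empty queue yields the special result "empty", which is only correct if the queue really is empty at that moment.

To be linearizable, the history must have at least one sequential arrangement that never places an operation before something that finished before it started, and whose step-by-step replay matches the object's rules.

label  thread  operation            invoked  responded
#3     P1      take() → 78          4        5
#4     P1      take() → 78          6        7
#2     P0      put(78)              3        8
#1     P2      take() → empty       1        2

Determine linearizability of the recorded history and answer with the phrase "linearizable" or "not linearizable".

not linearizable

prefix check: 1..6 passes, 1..7 fails once #4's time-7 response joins
exactly one order of the 3 completed ops respects real time; the queue replay fails
include/drop combinations of the 1 pending operation (#2) were all tried; none helps
sample order #1, #3, #4 (pending dropped) stalls at step 2 — #3 take() → 78 has no legal effect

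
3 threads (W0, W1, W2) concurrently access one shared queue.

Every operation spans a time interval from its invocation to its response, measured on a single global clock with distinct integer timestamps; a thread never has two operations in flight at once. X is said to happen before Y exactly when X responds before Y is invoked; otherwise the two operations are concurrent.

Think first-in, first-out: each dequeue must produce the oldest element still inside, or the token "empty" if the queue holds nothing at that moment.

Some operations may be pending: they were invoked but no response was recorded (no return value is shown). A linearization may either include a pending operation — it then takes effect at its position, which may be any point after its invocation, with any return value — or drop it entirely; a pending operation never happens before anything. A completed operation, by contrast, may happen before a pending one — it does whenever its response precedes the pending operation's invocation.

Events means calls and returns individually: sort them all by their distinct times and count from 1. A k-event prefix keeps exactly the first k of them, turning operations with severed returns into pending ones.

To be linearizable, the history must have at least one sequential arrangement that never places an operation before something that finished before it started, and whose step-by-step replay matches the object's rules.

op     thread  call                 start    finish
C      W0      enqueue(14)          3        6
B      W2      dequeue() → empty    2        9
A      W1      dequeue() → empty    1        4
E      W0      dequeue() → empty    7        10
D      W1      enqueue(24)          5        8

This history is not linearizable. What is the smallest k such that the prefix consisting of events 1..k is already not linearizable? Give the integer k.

10

events 1..9 are linearizable, e.g. via A, B, C, D:
step 1: A dequeue() → empty — queue <>
step 2: B dequeue() → empty — queue <>
step 3: C enqueue(14) — queue <14>
step 4: D enqueue(24) — queue <14,24>
once event 10 joins (E's response, time 10), exhaustive search finds no witness
sample order A, B, C, D, E stalls at step 5 — E dequeue() → empty has no legal effect
sample order A, B, C, E, D stalls at step 4 — E dequeue() → empty has no legal effect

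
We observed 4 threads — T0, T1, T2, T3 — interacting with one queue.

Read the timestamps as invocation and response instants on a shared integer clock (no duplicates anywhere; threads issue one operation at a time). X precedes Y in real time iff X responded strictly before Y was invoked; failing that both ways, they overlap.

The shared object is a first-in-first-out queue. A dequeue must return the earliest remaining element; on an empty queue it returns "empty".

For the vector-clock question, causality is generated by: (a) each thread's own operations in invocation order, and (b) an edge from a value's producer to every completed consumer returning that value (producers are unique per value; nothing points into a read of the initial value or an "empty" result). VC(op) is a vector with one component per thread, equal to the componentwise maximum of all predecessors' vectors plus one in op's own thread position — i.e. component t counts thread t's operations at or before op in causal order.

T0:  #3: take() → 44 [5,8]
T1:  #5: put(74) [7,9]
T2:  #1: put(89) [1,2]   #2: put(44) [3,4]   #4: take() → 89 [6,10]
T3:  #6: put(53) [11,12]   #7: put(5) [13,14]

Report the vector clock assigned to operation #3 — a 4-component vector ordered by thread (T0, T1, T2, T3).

(1, 0, 2, 0)

#6, invoked 11, has no incoming edges; only T3's bump applies → (0, 0, 0, 1)
#1, invoked 1, has no incoming edges; only T2's bump applies → (0, 0, 1, 0)
#5, invoked 7, has no incoming edges; only T1's bump applies → (0, 1, 0, 0)
#7, invoked 13, takes VC(#6)=(0, 0, 0, 1) under max, adds 1 for T3 → (0, 0, 0, 2)
#2, invoked 3, takes VC(#1)=(0, 0, 1, 0) under max, adds 1 for T2 → (0, 0, 2, 0)
#4, invoked 6, takes VC(#1)=(0, 0, 1, 0), VC(#2)=(0, 0, 2, 0) under max, adds 1 for T2 → (0, 0, 3, 0)
#3, invoked 5, takes VC(#2)=(0, 0, 2, 0) under max, adds 1 for T0 → (1, 0, 2, 0)
target: VC(#3) = (1, 0, 2, 0)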